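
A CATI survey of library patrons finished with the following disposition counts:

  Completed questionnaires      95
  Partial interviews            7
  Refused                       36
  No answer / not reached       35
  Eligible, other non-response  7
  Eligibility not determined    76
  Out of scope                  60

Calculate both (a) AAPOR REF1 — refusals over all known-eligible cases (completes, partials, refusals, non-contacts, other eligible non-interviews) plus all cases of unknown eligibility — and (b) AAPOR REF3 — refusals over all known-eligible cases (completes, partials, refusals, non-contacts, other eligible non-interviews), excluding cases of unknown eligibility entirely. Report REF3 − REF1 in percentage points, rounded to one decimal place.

5.9

Num → 36
Base → 95 + 7 + 36 + 35 + 7 + 76 = 256
REF1 = 36 / 256 = 0.1406
Base → 95 + 7 + 36 + 35 + 7 = 180
REF3 = 36 / 180 = 0.2000
Difference = 20.00 − 14.06 = 5.94 percentage points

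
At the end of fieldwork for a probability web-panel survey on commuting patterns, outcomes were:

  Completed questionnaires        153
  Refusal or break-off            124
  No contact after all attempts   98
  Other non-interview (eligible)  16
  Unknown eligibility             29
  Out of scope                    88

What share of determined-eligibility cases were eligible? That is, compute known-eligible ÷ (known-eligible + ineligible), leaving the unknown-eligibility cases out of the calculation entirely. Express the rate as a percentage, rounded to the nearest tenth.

Eligible (known) = 153 + 124 + 98 + 16 = 391
e = 391 / (391 + 88) = 391 / 479 = 0.8163

81.6%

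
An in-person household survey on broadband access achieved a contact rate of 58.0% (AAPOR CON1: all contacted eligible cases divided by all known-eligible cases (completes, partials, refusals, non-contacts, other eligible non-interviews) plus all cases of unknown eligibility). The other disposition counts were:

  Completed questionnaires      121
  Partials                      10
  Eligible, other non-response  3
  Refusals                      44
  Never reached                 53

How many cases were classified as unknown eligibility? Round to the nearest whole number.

76

Num: 121 + 10 + 44 + 3 = 178
CON1 = 178 / D = 0.580
D = 178 / 0.580 = 306.9
Rest of base = 231
unknown eligibility = 306.9 − 231 ≈ 76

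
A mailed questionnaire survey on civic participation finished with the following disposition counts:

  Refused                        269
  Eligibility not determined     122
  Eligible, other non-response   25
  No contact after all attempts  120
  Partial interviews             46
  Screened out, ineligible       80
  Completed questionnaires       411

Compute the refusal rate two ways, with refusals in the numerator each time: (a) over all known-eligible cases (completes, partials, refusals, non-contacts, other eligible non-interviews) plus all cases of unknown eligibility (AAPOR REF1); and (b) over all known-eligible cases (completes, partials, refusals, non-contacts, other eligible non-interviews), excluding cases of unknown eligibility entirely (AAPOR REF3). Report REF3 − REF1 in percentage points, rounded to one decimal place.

Num → 269
Denom → 411 + 46 + 269 + 120 + 25 + 122 = 993
REF1 = 269 / 993 = 0.2709
Denom → 411 + 46 + 269 + 120 + 25 = 871
REF3 = 269 / 871 = 0.3088
Difference = 30.88 − 27.09 = 3.79 percentage points

3.8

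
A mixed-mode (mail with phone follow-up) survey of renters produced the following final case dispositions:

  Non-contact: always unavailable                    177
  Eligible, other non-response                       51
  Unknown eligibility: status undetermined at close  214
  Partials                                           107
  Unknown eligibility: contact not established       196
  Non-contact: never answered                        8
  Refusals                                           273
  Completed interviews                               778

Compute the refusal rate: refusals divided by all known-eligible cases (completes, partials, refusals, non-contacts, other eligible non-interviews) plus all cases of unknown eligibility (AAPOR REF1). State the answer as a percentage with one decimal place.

15.1%

Never reached = 8 + 177 = 185
Unknown if eligible = 196 + 214 = 410
Num = 273
Denominator = 778 + 107 + 273 + 185 + 51 + 410 = 1804
REF1 = 273 / 1804 = 0.1513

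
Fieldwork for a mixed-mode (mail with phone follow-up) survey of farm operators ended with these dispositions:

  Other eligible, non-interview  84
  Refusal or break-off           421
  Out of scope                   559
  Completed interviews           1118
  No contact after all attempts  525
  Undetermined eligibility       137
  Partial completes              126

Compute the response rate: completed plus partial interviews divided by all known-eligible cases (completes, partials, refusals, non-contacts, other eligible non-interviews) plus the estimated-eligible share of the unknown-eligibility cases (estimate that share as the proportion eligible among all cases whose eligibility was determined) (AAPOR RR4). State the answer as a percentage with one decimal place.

Top → 1118 + 126 = 1244
Determined eligible → 1118 + 126 + 421 + 525 + 84 = 2274
e = 2274 / (2274 + 559) = 2274 / 2833 = 0.8027
e × U → 0.8027 × 137 = 109.97
Denom → 2274 + 109.97 = 2383.97
RR4 = 1244 / 2383.97 = 0.5218

52.2%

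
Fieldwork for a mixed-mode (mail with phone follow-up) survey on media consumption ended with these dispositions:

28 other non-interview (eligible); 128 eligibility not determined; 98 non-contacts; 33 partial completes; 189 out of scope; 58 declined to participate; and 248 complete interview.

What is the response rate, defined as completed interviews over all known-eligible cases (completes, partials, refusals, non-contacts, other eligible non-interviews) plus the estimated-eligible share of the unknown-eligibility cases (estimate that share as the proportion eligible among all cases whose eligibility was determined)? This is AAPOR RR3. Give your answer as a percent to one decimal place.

44.6%

Num → 248
Determined eligible → 248 + 33 + 58 + 98 + 28 = 465
e = 465 / (465 + 189) = 465 / 654 = 0.7110
Eligible share of unknowns → 0.7110 × 128 = 91.01
Denominator → 465 + 91.01 = 556.01
RR3 = 248 / 556.01 = 0.4460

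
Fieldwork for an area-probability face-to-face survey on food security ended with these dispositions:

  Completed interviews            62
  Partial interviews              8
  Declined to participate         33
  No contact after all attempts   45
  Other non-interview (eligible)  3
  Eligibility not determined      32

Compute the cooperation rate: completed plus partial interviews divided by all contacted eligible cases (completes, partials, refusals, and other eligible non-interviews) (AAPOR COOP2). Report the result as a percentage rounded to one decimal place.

66.0%

Numerator: 62 + 8 = 70
Base: 62 + 8 + 33 + 3 = 106
COOP2 = 70 / 106 = 0.6604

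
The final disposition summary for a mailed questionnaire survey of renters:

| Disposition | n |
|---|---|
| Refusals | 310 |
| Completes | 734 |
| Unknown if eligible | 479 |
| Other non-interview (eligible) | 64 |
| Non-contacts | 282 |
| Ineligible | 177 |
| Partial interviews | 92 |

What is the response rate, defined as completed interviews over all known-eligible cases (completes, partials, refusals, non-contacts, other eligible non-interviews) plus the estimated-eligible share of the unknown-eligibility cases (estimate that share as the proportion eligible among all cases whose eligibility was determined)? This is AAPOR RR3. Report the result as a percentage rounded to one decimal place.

38.4%

Numerator = 734
Known eligible = 734 + 92 + 310 + 282 + 64 = 1482
e = 1482 / (1482 + 177) = 1482 / 1659 = 0.8933
Estimated eligible among unknowns = 0.8933 × 479 = 427.89
Denominator = 1482 + 427.89 = 1909.89
RR3 = 734 / 1909.89 = 0.3843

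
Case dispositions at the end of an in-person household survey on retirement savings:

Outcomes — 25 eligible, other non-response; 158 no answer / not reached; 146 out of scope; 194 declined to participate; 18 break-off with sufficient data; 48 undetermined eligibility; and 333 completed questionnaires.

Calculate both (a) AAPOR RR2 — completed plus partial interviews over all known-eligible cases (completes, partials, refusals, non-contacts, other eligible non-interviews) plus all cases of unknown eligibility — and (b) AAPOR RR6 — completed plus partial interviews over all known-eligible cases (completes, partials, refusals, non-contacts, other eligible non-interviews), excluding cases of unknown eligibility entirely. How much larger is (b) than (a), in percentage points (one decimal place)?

Top → 333 + 18 = 351
Denom → 333 + 18 + 194 + 158 + 25 + 48 = 776
RR2 = 351 / 776 = 0.4523
Denom → 333 + 18 + 194 + 158 + 25 = 728
RR6 = 351 / 728 = 0.4821
Difference = 48.21 − 45.23 = 2.98 percentage points

3.0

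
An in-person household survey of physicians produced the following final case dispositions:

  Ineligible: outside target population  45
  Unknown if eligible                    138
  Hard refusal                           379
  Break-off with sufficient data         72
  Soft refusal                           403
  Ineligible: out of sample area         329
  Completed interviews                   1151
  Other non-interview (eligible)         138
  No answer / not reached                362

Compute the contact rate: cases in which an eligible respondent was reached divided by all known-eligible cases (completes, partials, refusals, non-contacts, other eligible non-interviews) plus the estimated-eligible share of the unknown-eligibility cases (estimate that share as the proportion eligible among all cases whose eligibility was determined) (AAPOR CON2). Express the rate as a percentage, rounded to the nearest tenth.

Refused = 379 + 403 = 782
Out of scope = 45 + 329 = 374
Num: 1151 + 72 + 782 + 138 = 2143
Known eligible: 1151 + 72 + 782 + 362 + 138 = 2505
e = 2505 / (2505 + 374) = 2505 / 2879 = 0.8701
Estimated eligible among unknowns: 0.8701 × 138 = 120.07
Denominator: 2505 + 120.07 = 2625.07
CON2 = 2143 / 2625.07 = 0.8164

81.6%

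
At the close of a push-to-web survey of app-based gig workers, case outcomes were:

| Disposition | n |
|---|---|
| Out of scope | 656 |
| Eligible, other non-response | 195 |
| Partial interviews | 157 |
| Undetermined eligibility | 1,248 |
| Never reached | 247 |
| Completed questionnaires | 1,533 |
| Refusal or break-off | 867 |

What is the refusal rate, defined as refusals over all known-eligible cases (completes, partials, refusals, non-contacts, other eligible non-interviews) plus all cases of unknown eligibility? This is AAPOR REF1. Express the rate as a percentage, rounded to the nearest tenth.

20.4%

Top: 867
Base: 1533 + 157 + 867 + 247 + 195 + 1248 = 4247
REF1 = 867 / 4247 = 0.2041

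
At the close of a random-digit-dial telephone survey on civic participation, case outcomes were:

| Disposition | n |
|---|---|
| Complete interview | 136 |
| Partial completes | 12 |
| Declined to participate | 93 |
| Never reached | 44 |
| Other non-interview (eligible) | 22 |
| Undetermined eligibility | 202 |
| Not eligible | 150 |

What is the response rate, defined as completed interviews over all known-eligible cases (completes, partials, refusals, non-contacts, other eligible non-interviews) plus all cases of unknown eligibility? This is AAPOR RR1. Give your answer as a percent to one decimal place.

26.7%

Num: 136
Base: 136 + 12 + 93 + 44 + 22 + 202 = 509
RR1 = 136 / 509 = 0.2672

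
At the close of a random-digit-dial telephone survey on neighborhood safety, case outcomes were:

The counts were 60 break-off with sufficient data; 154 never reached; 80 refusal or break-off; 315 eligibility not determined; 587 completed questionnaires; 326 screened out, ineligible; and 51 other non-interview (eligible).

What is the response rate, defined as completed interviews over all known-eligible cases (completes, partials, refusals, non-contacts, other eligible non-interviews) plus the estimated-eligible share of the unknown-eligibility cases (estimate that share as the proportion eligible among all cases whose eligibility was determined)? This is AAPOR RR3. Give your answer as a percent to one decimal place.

Top: 587
Determined eligible: 587 + 60 + 80 + 154 + 51 = 932
e = 932 / (932 + 326) = 932 / 1258 = 0.7409
Eligible share of unknowns: 0.7409 × 315 = 233.38
Base: 932 + 233.38 = 1165.38
RR3 = 587 / 1165.38 = 0.5037

50.4%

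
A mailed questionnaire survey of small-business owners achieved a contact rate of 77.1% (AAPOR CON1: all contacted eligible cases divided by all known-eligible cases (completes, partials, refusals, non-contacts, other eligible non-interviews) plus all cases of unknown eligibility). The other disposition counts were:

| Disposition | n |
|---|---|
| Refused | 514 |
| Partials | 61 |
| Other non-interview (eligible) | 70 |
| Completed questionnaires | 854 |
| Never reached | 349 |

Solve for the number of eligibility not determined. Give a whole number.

96

Numerator: 854 + 61 + 514 + 70 = 1499
CON1 = 1499 / D = 0.771
D = 1499 / 0.771 = 1944.2
Remaining denominator categories sum to 1848
eligibility not determined = 1944.2 − 1848 ≈ 96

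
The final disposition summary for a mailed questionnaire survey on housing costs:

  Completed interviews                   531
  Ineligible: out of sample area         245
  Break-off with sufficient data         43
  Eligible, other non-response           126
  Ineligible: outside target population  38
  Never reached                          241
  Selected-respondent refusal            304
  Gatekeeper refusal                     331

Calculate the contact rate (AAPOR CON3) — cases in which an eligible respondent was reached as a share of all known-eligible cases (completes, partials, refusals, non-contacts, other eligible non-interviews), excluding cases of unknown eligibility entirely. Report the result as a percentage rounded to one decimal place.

84.7%

Refusal or break-off = 331 + 304 = 635
Screened out, ineligible = 38 + 245 = 283
Top = 531 + 43 + 635 + 126 = 1335
Base = 531 + 43 + 635 + 241 + 126 = 1576
CON3 = 1335 / 1576 = 0.8471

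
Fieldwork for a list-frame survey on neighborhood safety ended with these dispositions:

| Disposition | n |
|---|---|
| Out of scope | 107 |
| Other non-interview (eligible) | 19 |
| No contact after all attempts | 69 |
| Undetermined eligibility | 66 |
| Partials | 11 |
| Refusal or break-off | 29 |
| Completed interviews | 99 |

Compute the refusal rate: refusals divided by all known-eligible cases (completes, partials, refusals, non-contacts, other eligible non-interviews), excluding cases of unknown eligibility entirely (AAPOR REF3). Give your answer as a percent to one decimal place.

12.8%

Num = 29
Base = 99 + 11 + 29 + 69 + 19 = 227
REF3 = 29 / 227 = 0.1278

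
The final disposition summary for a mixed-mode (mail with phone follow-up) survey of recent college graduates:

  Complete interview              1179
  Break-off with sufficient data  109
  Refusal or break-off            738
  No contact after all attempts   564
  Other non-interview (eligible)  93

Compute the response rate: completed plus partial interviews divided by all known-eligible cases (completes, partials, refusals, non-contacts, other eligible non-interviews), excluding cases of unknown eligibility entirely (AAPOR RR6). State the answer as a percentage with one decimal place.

48.0%

Top: 1179 + 109 = 1288
Denom: 1179 + 109 + 738 + 564 + 93 = 2683
RR6 = 1288 / 2683 = 0.4801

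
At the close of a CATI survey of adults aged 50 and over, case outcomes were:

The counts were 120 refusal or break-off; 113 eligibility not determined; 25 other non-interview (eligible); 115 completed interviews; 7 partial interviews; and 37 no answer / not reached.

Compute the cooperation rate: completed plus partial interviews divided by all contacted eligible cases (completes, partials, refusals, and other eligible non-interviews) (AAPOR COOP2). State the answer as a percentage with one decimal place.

45.7%

Num → 115 + 7 = 122
Denom → 115 + 7 + 120 + 25 = 267
COOP2 = 122 / 267 = 0.4569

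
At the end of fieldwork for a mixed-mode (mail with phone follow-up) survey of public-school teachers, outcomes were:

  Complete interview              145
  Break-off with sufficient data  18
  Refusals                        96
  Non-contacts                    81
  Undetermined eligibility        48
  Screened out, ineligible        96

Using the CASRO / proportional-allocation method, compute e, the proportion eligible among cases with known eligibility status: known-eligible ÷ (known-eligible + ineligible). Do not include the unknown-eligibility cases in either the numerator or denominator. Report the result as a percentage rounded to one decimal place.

Eligible (known) → 145 + 18 + 96 + 81 = 340
e = 340 / (340 + 96) = 340 / 436 = 0.7798

78.0%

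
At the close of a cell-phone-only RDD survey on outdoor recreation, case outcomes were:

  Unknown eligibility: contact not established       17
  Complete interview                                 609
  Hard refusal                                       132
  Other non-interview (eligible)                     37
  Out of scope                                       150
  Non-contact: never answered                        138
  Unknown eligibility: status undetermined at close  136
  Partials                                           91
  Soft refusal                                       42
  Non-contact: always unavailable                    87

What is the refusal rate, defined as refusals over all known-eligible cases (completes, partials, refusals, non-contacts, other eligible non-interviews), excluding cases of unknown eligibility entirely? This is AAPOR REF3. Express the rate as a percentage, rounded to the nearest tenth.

15.3%

Refused = 132 + 42 = 174
Non-contacts = 138 + 87 = 225
Eligibility not determined = 17 + 136 = 153
Top → 174
Denom → 609 + 91 + 174 + 225 + 37 = 1136
REF3 = 174 / 1136 = 0.1532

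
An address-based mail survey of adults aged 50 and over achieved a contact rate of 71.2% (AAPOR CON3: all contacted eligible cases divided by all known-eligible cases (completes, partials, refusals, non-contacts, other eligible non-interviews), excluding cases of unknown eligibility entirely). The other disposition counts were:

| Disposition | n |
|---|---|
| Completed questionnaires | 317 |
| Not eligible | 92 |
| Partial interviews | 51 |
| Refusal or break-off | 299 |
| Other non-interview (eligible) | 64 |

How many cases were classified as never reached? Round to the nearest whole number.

296

Top: 317 + 51 + 299 + 64 = 731
CON3 = 731 / D = 0.712
D = 731 / 0.712 = 1026.7
Rest of base = 731
never reached = 1026.7 − 731 ≈ 296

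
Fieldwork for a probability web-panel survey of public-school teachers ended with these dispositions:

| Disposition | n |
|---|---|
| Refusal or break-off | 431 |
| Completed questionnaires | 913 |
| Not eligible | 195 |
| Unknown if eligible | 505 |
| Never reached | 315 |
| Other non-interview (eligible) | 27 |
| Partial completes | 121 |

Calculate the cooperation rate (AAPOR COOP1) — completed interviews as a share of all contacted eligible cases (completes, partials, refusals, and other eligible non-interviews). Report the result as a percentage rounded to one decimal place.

61.2%

Numerator: 913
Base: 913 + 121 + 431 + 27 = 1492
COOP1 = 913 / 1492 = 0.6119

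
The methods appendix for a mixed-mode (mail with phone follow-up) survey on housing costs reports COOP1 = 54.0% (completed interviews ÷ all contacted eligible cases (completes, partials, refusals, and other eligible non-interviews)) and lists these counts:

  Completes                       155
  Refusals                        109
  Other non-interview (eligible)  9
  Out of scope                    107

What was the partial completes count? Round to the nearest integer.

14

COOP1 = 155 / D = 0.540
D = 155 / 0.540 = 287.0
Remaining denominator categories sum to 273
partial completes = 287.0 − 273 ≈ 14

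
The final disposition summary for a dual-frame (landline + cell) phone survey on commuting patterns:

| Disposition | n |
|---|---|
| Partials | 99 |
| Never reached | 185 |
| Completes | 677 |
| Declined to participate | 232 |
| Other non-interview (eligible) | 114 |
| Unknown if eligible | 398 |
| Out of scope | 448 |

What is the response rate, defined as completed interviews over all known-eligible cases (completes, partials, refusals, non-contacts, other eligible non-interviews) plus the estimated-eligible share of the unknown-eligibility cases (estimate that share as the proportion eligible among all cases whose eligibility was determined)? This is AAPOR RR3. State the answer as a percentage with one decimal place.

42.2%

Top → 677
Eligible (known) → 677 + 99 + 232 + 185 + 114 = 1307
e = 1307 / (1307 + 448) = 1307 / 1755 = 0.7447
Eligible share of unknowns → 0.7447 × 398 = 296.39
Base → 1307 + 296.39 = 1603.39
RR3 = 677 / 1603.39 = 0.4222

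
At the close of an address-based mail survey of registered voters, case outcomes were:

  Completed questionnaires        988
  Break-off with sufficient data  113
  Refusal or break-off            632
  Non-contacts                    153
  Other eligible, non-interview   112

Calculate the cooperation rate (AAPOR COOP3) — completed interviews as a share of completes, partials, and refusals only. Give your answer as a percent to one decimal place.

57.0%

Num = 988
Denominator = 988 + 113 + 632 = 1733
COOP3 = 988 / 1733 = 0.5701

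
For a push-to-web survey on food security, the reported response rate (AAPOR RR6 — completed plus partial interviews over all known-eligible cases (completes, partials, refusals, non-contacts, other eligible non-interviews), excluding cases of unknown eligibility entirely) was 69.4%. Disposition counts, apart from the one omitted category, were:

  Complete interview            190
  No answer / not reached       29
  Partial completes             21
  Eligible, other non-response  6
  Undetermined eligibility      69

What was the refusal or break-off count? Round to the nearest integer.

Top = 190 + 21 = 211
RR6 = 211 / D = 0.694
D = 211 / 0.694 = 304.0
Rest of base = 246
refusal or break-off = 304.0 − 246 ≈ 58

58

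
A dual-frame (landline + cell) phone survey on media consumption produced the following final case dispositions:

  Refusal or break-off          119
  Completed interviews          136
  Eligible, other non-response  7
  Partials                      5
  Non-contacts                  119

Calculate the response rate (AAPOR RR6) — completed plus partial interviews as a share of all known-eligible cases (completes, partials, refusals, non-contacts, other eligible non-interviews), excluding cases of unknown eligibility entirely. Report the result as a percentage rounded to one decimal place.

Top: 136 + 5 = 141
Denom: 136 + 5 + 119 + 119 + 7 = 386
RR6 = 141 / 386 = 0.3653

36.5%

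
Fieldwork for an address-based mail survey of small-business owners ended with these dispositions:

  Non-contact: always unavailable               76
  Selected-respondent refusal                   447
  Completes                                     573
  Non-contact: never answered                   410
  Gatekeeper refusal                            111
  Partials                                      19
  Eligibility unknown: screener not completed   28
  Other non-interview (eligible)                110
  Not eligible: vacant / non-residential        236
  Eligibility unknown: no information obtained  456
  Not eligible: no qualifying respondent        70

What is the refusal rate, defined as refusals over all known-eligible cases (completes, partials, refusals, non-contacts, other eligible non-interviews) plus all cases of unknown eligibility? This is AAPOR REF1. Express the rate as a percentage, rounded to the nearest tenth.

Refused = 111 + 447 = 558
Non-contacts = 410 + 76 = 486
Eligibility not determined = 28 + 456 = 484
Screened out, ineligible = 70 + 236 = 306
Num → 558
Base → 573 + 19 + 558 + 486 + 110 + 484 = 2230
REF1 = 558 / 2230 = 0.2502

25.0%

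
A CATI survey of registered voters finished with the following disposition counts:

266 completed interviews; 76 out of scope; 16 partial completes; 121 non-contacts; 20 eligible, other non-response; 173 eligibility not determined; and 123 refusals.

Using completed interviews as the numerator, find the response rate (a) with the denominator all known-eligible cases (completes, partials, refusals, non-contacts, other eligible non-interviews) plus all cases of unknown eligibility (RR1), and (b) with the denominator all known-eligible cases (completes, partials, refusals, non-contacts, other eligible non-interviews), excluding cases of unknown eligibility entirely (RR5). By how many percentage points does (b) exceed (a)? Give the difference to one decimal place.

11.7

Num = 266
Denominator = 266 + 16 + 123 + 121 + 20 + 173 = 719
RR1 = 266 / 719 = 0.3700
Denominator = 266 + 16 + 123 + 121 + 20 = 546
RR5 = 266 / 546 = 0.4872
Difference = 48.72 − 37.00 = 11.72 percentage points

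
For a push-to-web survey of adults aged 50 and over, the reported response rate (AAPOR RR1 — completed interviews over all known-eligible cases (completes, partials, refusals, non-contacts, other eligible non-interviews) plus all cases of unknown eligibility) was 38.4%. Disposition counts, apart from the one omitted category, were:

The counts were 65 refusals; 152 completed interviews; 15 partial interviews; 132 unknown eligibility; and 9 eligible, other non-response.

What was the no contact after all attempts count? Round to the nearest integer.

23

RR1 = 152 / D = 0.384
D = 152 / 0.384 = 395.8
Remaining denominator categories sum to 373
no contact after all attempts = 395.8 − 373 ≈ 23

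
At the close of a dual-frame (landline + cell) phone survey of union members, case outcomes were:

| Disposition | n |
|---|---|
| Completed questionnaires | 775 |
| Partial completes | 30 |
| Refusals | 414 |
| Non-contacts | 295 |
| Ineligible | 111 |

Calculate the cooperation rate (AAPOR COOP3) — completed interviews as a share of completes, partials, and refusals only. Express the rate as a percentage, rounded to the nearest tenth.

Numerator = 775
Denominator = 775 + 30 + 414 = 1219
COOP3 = 775 / 1219 = 0.6358

63.6%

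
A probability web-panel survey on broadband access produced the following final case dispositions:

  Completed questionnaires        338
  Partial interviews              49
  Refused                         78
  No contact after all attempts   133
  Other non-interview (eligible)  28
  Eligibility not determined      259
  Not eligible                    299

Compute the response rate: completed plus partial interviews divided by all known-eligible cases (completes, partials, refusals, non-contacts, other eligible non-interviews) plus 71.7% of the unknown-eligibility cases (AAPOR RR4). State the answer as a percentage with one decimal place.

Numerator → 338 + 49 = 387
Eligible (known) → 338 + 49 + 78 + 133 + 28 = 626
Eligible share of unknowns → 0.7170 × 259 = 185.70
Base → 626 + 185.70 = 811.70
RR4 = 387 / 811.70 = 0.4768

47.7%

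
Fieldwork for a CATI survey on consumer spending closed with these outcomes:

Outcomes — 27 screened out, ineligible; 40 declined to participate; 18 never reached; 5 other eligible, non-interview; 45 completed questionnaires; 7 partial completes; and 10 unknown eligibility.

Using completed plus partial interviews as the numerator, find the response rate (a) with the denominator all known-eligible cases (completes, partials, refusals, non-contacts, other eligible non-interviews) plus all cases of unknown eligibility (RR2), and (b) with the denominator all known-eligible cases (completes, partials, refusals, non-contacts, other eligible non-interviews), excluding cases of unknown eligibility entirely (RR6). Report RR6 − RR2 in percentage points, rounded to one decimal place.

3.6

Top: 45 + 7 = 52
Base: 45 + 7 + 40 + 18 + 5 + 10 = 125
RR2 = 52 / 125 = 0.4160
Base: 45 + 7 + 40 + 18 + 5 = 115
RR6 = 52 / 115 = 0.4522
Difference = 45.22 − 41.60 = 3.62 percentage points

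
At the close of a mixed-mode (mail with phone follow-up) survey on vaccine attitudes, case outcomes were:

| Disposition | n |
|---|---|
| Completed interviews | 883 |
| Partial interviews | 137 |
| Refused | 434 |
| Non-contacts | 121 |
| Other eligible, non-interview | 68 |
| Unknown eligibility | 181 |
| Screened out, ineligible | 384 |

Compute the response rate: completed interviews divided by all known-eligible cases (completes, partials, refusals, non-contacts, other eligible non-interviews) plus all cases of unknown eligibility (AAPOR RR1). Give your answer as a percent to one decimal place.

Top = 883
Denominator = 883 + 137 + 434 + 121 + 68 + 181 = 1824
RR1 = 883 / 1824 = 0.4841

48.4%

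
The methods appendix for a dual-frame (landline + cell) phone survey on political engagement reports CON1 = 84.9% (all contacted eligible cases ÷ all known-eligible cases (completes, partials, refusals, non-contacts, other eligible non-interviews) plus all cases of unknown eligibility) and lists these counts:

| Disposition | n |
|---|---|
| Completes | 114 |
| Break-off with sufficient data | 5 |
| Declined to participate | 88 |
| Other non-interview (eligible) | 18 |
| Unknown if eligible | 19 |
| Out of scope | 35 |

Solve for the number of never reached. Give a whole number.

21

Top → 114 + 5 + 88 + 18 = 225
CON1 = 225 / D = 0.849
D = 225 / 0.849 = 265.0
Remaining denominator categories sum to 244
never reached = 265.0 − 244 ≈ 21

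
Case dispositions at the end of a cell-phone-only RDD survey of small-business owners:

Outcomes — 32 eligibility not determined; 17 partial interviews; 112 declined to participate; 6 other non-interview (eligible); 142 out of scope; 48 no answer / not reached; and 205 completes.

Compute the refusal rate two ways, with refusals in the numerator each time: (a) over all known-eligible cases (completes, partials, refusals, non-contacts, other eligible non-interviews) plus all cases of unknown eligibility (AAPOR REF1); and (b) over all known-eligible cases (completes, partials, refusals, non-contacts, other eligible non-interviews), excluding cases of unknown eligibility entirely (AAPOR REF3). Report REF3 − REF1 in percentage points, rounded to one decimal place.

2.2

Top: 112
Denom: 205 + 17 + 112 + 48 + 6 + 32 = 420
REF1 = 112 / 420 = 0.2667
Denom: 205 + 17 + 112 + 48 + 6 = 388
REF3 = 112 / 388 = 0.2887
Difference = 28.87 − 26.67 = 2.20 percentage points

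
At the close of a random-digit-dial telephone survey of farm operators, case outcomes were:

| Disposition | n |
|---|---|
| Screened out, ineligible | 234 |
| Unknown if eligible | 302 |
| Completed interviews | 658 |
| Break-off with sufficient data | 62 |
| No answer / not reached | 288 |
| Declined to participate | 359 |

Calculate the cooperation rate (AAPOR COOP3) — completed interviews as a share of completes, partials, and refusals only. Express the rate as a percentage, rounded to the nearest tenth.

Numerator → 658
Denom → 658 + 62 + 359 = 1079
COOP3 = 658 / 1079 = 0.6098

61.0%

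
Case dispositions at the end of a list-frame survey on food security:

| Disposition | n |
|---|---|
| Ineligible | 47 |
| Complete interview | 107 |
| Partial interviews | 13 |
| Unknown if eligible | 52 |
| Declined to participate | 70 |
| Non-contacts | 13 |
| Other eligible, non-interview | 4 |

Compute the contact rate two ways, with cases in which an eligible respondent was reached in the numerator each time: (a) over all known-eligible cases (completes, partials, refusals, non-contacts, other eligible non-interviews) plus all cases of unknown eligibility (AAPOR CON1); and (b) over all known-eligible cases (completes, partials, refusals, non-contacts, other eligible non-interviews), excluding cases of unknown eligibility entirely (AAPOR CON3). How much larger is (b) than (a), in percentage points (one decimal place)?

18.8

Num → 107 + 13 + 70 + 4 = 194
Base → 107 + 13 + 70 + 13 + 4 + 52 = 259
CON1 = 194 / 259 = 0.7490
Base → 107 + 13 + 70 + 13 + 4 = 207
CON3 = 194 / 207 = 0.9372
Difference = 93.72 − 74.90 = 18.82 percentage points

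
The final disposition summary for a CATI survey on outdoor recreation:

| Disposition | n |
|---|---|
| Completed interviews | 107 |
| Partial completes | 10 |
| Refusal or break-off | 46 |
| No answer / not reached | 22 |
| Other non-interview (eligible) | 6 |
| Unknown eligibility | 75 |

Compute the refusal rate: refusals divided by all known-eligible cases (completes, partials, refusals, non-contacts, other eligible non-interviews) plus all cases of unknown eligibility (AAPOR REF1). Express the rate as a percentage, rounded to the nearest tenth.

Num = 46
Base = 107 + 10 + 46 + 22 + 6 + 75 = 266
REF1 = 46 / 266 = 0.1729

17.3%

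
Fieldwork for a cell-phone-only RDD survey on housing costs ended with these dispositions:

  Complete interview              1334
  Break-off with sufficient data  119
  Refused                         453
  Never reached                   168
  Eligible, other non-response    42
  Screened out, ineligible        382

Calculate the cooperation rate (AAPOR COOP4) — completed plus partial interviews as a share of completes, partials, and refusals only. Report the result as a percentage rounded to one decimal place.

76.2%

Top → 1334 + 119 = 1453
Denom → 1334 + 119 + 453 = 1906
COOP4 = 1453 / 1906 = 0.7623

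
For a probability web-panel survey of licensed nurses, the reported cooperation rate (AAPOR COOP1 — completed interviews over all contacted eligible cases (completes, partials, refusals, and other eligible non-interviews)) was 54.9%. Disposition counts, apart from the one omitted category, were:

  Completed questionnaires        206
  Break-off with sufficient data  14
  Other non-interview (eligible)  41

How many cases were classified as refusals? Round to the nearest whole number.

114

COOP1 = 206 / D = 0.549
D = 206 / 0.549 = 375.2
Other denominator terms total 261
refusals = 375.2 − 261 ≈ 114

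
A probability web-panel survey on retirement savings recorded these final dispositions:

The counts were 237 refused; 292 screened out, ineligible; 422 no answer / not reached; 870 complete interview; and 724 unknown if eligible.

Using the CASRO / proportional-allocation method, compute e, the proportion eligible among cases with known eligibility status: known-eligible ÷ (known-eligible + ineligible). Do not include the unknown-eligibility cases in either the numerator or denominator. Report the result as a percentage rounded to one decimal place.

84.0%

Eligible (known): 870 + 237 + 422 = 1529
e = 1529 / (1529 + 292) = 1529 / 1821 = 0.8396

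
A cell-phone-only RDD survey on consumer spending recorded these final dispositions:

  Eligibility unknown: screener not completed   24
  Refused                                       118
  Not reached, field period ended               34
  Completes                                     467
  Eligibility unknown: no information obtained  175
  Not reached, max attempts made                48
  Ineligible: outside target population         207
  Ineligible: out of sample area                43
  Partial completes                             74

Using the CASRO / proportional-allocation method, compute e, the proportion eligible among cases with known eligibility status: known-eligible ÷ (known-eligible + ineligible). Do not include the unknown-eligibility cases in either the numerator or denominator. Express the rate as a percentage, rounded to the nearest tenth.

74.8%

No contact after all attempts = 34 + 48 = 82
Eligibility not determined = 24 + 175 = 199
Ineligible = 207 + 43 = 250
Determined eligible → 467 + 74 + 118 + 82 = 741
e = 741 / (741 + 250) = 741 / 991 = 0.7477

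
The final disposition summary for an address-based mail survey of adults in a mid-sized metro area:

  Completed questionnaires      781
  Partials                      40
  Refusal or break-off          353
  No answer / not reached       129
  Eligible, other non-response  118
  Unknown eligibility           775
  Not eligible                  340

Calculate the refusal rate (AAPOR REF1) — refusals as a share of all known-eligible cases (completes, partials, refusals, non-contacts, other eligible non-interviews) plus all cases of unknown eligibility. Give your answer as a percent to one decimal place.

16.1%

Num = 353
Denom = 781 + 40 + 353 + 129 + 118 + 775 = 2196
REF1 = 353 / 2196 = 0.1607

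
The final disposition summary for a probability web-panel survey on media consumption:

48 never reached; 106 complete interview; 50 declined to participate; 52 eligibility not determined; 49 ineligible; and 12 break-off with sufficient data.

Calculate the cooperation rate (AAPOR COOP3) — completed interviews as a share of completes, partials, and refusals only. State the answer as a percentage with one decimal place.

Num = 106
Denominator = 106 + 12 + 50 = 168
COOP3 = 106 / 168 = 0.6310

63.1%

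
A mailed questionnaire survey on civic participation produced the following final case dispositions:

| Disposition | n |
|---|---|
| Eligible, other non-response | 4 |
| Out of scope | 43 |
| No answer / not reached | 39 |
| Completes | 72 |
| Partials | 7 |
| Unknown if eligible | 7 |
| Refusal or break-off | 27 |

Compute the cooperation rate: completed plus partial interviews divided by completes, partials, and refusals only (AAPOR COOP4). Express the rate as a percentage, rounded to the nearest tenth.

74.5%

Top = 72 + 7 = 79
Denominator = 72 + 7 + 27 = 106
COOP4 = 79 / 106 = 0.7453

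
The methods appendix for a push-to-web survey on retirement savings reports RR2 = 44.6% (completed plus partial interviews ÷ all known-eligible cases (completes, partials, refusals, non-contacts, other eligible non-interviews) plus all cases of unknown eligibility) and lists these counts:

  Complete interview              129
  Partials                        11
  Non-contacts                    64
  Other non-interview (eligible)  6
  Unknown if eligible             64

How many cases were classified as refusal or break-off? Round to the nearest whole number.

40

Numerator → 129 + 11 = 140
RR2 = 140 / D = 0.446
D = 140 / 0.446 = 313.9
Remaining denominator categories sum to 274
refusal or break-off = 313.9 − 274 ≈ 40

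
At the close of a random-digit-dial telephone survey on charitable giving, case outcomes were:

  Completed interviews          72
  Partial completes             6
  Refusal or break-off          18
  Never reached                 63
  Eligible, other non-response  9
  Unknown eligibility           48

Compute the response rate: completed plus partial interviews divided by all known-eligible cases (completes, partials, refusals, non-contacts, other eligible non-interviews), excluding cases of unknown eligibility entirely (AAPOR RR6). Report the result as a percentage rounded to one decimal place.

Numerator: 72 + 6 = 78
Denom: 72 + 6 + 18 + 63 + 9 = 168
RR6 = 78 / 168 = 0.4643

46.4%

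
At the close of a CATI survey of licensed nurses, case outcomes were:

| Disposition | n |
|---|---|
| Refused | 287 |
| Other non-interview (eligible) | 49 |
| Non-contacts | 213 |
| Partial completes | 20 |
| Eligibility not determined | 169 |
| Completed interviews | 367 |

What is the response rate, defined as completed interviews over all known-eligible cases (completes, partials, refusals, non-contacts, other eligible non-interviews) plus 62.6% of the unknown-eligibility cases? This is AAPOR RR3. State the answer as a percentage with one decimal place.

35.2%

Numerator: 367
Eligible (known): 367 + 20 + 287 + 213 + 49 = 936
Estimated eligible among unknowns: 0.6260 × 169 = 105.79
Denominator: 936 + 105.79 = 1041.79
RR3 = 367 / 1041.79 = 0.3523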